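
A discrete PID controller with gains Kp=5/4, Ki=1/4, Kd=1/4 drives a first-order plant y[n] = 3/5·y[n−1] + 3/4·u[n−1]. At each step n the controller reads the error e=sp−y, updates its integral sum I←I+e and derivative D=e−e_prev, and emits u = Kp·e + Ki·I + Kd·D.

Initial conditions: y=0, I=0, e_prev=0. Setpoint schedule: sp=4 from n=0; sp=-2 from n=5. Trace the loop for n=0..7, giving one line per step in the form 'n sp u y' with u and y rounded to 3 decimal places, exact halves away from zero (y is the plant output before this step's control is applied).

(exact arithmetic carried between steps; '≈' marks a value shown rounded to 6 d.p. or computed from one; I and e_prev carry over from the previous line; the table rounds u and y to 3 d.p., halves away from zero)
n=0: y=0, sp=4, e=sp−y=4; I=4, D=e−e_prev=4; u=5/4·4+1/4·4+1/4·4=7; next y=3/5·0+3/4·7=5.25
n=1: y=5.25, sp=4, e=sp−y=-1.25; I=2.75, D=e−e_prev=-5.25; u=5/4·(-1.25)+1/4·2.75+1/4·(-5.25)=-2.1875; next y=3/5·5.25+3/4·(-2.1875)=1.509375
n=2: y=1.509375, sp=4, e=sp−y=2.490625; I=5.240625, D=e−e_prev=3.740625; u=5/4·2.490625+1/4·5.240625+1/4·3.740625≈5.358594; next y=3/5·1.509375+3/4·5.358594≈4.924570
n=3: y≈4.924570, sp=4, e=sp−y≈-0.924570; I≈4.316055, D=e−e_prev≈-3.415195; u=5/4·(-0.924570)+1/4·4.316055+1/4·(-3.415195)≈-0.930498; next y=3/5·4.924570+3/4·(-0.930498)≈2.256869
n=4: y≈2.256869, sp=4, e=sp−y≈1.743131; I≈6.059186, D=e−e_prev≈2.667702; u=5/4·1.743131+1/4·6.059186+1/4·2.667702≈4.360636; next y=3/5·2.256869+3/4·4.360636≈4.624598
n=5: y≈4.624598, sp=-2, e=sp−y≈-6.624598; I≈-0.565412, D=e−e_prev≈-8.367730; u=5/4·(-6.624598)+1/4·(-0.565412)+1/4·(-8.367730)≈-10.514033; next y=3/5·4.624598+3/4·(-10.514033)≈-5.110766
n=6: y≈-5.110766, sp=-2, e=sp−y≈3.110766; I≈2.545354, D=e−e_prev≈9.735364; u=5/4·3.110766+1/4·2.545354+1/4·9.735364≈6.958637; next y=3/5·(-5.110766)+3/4·6.958637≈2.152518
n=7: y≈2.152518, sp=-2, e=sp−y≈-4.152518; I≈-1.607164, D=e−e_prev≈-7.263284; u=5/4·(-4.152518)+1/4·(-1.607164)+1/4·(-7.263284)≈-7.408260; next y=3/5·2.152518+3/4·(-7.408260)≈-4.264684

0 4 7.000 0.000
1 4 -2.188 5.250
2 4 5.359 1.509
3 4 -0.930 4.925
4 4 4.361 2.257
5 -2 -10.514 4.625
6 -2 6.959 -5.111
7 -2 -7.408 2.153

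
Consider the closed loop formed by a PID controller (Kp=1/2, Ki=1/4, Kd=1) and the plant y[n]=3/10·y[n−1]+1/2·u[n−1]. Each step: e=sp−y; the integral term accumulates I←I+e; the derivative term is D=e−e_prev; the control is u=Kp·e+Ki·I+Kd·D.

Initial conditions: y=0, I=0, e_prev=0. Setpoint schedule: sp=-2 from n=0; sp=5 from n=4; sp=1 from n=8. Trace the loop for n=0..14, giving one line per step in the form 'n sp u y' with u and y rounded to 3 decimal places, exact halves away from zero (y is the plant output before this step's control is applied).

0 -2 -3.500 0.000
1 -2 1.063 -1.750
2 -2 -3.823 0.006
3 -2 0.784 -1.910
4 5 8.070 -0.181
5 5 -3.188 3.981
6 5 8.894 -0.400
7 5 -2.409 4.327
8 1 2.895 0.094
9 1 0.470 1.475
10 1 3.129 0.678
11 1 0.504 1.768
12 1 3.127 0.782
13 1 0.418 1.798
14 1 3.071 0.748

(exact arithmetic carried between steps; '≈' marks a value shown rounded to 6 d.p. or computed from one; I and e_prev carry over from the previous line; the table rounds u and y to 3 d.p., halves away from zero)
n=0: y=0, sp=-2, e=sp−y=-2; I=-2, D=e−e_prev=-2; u=1/2·(-2)+1/4·(-2)+1·(-2)=-3.5; next y=3/10·0+1/2·(-3.5)=-1.75
n=1: y=-1.75, sp=-2, e=sp−y=-0.25; I=-2.25, D=e−e_prev=1.75; u=1/2·(-0.25)+1/4·(-2.25)+1·1.75=1.0625; next y=3/10·(-1.75)+1/2·1.0625=0.00625
n=2: y=0.00625, sp=-2, e=sp−y=-2.00625; I=-4.25625, D=e−e_prev=-1.75625; u=1/2·(-2.00625)+1/4·(-4.25625)+1·(-1.75625)≈-3.823438; next y=3/10·0.00625+1/2·(-3.823438)≈-1.909844
n=3: y≈-1.909844, sp=-2, e=sp−y≈-0.090156; I≈-4.346406, D=e−e_prev≈1.916094; u=1/2·(-0.090156)+1/4·(-4.346406)+1·1.916094≈0.784414; next y=3/10·(-1.909844)+1/2·0.784414≈-0.180746
n=4: y≈-0.180746, sp=5, e=sp−y≈5.180746; I≈0.834340, D=e−e_prev≈5.270902; u=1/2·5.180746+1/4·0.834340+1·5.270902≈8.069860; next y=3/10·(-0.180746)+1/2·8.069860≈3.980706
n=5: y≈3.980706, sp=5, e=sp−y≈1.019294; I≈1.853633, D=e−e_prev≈-4.161452; u=1/2·1.019294+1/4·1.853633+1·(-4.161452)≈-3.188397; next y=3/10·3.980706+1/2·(-3.188397)≈-0.399987
n=6: y≈-0.399987, sp=5, e=sp−y≈5.399987; I≈7.253620, D=e−e_prev≈4.380693; u=1/2·5.399987+1/4·7.253620+1·4.380693≈8.894091; next y=3/10·(-0.399987)+1/2·8.894091≈4.327050
n=7: y≈4.327050, sp=5, e=sp−y≈0.672950; I≈7.926570, D=e−e_prev≈-4.727036; u=1/2·0.672950+1/4·7.926570+1·(-4.727036)≈-2.408919; next y=3/10·4.327050+1/2·(-2.408919)≈0.093656
n=8: y≈0.093656, sp=1, e=sp−y≈0.906344; I≈8.832915, D=e−e_prev≈0.233394; u=1/2·0.906344+1/4·8.832915+1·0.233394≈2.894795; next y=3/10·0.093656+1/2·2.894795≈1.475494
n=9: y≈1.475494, sp=1, e=sp−y≈-0.475494; I≈8.357421, D=e−e_prev≈-1.381839; u=1/2·(-0.475494)+1/4·8.357421+1·(-1.381839)≈0.469769; next y=3/10·1.475494+1/2·0.469769≈0.677533
n=10: y≈0.677533, sp=1, e=sp−y≈0.322467; I≈8.679888, D=e−e_prev≈0.797961; u=1/2·0.322467+1/4·8.679888+1·0.797961≈3.129167; next y=3/10·0.677533+1/2·3.129167≈1.767843
n=11: y≈1.767843, sp=1, e=sp−y≈-0.767843; I≈7.912044, D=e−e_prev≈-1.090310; u=1/2·(-0.767843)+1/4·7.912044+1·(-1.090310)≈0.503779; next y=3/10·1.767843+1/2·0.503779≈0.782243
n=12: y≈0.782243, sp=1, e=sp−y≈0.217757; I≈8.129802, D=e−e_prev≈0.985601; u=1/2·0.217757+1/4·8.129802+1·0.985601≈3.126930; next y=3/10·0.782243+1/2·3.126930≈1.798138
n=13: y≈1.798138, sp=1, e=sp−y≈-0.798138; I≈7.331664, D=e−e_prev≈-1.015895; u=1/2·(-0.798138)+1/4·7.331664+1·(-1.015895)≈0.417952; next y=3/10·1.798138+1/2·0.417952≈0.748417
n=14: y≈0.748417, sp=1, e=sp−y≈0.251583; I≈7.583247, D=e−e_prev≈1.049720; u=1/2·0.251583+1/4·7.583247+1·1.049720≈3.071323; next y=3/10·0.748417+1/2·3.071323≈1.760187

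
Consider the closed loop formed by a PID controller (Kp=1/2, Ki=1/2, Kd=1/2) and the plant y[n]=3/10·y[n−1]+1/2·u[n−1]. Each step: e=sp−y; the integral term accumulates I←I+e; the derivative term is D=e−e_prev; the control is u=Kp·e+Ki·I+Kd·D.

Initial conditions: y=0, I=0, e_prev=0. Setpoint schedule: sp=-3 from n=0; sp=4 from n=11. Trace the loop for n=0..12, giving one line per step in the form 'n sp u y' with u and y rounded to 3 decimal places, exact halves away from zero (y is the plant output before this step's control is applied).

(exact arithmetic carried between steps; '≈' marks a value shown rounded to 6 d.p. or computed from one; I and e_prev carry over from the previous line; the table rounds u and y to 3 d.p., halves away from zero)
n=0: y=0, sp=-3, e=sp−y=-3; I=-3, D=e−e_prev=-3; u=1/2·(-3)+1/2·(-3)+1/2·(-3)=-4.5; next y=3/10·0+1/2·(-4.5)=-2.25
n=1: y=-2.25, sp=-3, e=sp−y=-0.75; I=-3.75, D=e−e_prev=2.25; u=1/2·(-0.75)+1/2·(-3.75)+1/2·2.25=-1.125; next y=3/10·(-2.25)+1/2·(-1.125)=-1.2375
n=2: y=-1.2375, sp=-3, e=sp−y=-1.7625; I=-5.5125, D=e−e_prev=-1.0125; u=1/2·(-1.7625)+1/2·(-5.5125)+1/2·(-1.0125)=-4.14375; next y=3/10·(-1.2375)+1/2·(-4.14375)=-2.443125
n=3: y=-2.443125, sp=-3, e=sp−y=-0.556875; I=-6.069375, D=e−e_prev=1.205625; u=1/2·(-0.556875)+1/2·(-6.069375)+1/2·1.205625≈-2.710313; next y=3/10·(-2.443125)+1/2·(-2.710313)≈-2.088094
n=4: y≈-2.088094, sp=-3, e=sp−y≈-0.911906; I≈-6.981281, D=e−e_prev≈-0.355031; u=1/2·(-0.911906)+1/2·(-6.981281)+1/2·(-0.355031)≈-4.124109; next y=3/10·(-2.088094)+1/2·(-4.124109)≈-2.688483
n=5: y≈-2.688483, sp=-3, e=sp−y≈-0.311517; I≈-7.292798, D=e−e_prev≈0.600389; u=1/2·(-0.311517)+1/2·(-7.292798)+1/2·0.600389≈-3.501963; next y=3/10·(-2.688483)+1/2·(-3.501963)≈-2.557526
n=6: y≈-2.557526, sp=-3, e=sp−y≈-0.442474; I≈-7.735272, D=e−e_prev≈-0.130956; u=1/2·(-0.442474)+1/2·(-7.735272)+1/2·(-0.130956)≈-4.154351; next y=3/10·(-2.557526)+1/2·(-4.154351)≈-2.844433
n=7: y≈-2.844433, sp=-3, e=sp−y≈-0.155567; I≈-7.890839, D=e−e_prev≈0.286907; u=1/2·(-0.155567)+1/2·(-7.890839)+1/2·0.286907≈-3.879749; next y=3/10·(-2.844433)+1/2·(-3.879749)≈-2.793205
n=8: y≈-2.793205, sp=-3, e=sp−y≈-0.206795; I≈-8.097634, D=e−e_prev≈-0.051229; u=1/2·(-0.206795)+1/2·(-8.097634)+1/2·(-0.051229)≈-4.177829; next y=3/10·(-2.793205)+1/2·(-4.177829)≈-2.926876
n=9: y≈-2.926876, sp=-3, e=sp−y≈-0.073124; I≈-8.170758, D=e−e_prev≈0.133671; u=1/2·(-0.073124)+1/2·(-8.170758)+1/2·0.133671≈-4.055105; next y=3/10·(-2.926876)+1/2·(-4.055105)≈-2.905615
n=10: y≈-2.905615, sp=-3, e=sp−y≈-0.094385; I≈-8.265143, D=e−e_prev≈-0.021260; u=1/2·(-0.094385)+1/2·(-8.265143)+1/2·(-0.021260)≈-4.190394; next y=3/10·(-2.905615)+1/2·(-4.190394)≈-2.966882
n=11: y≈-2.966882, sp=4, e=sp−y≈6.966882; I≈-1.298261, D=e−e_prev≈7.061266; u=1/2·6.966882+1/2·(-1.298261)+1/2·7.061266≈6.364943; next y=3/10·(-2.966882)+1/2·6.364943≈2.292407
n=12: y≈2.292407, sp=4, e=sp−y≈1.707593; I≈0.409332, D=e−e_prev≈-5.259289; u=1/2·1.707593+1/2·0.409332+1/2·(-5.259289)≈-1.571182; next y=3/10·2.292407+1/2·(-1.571182)≈-0.097869

0 -3 -4.500 0.000
1 -3 -1.125 -2.250
2 -3 -4.144 -1.238
3 -3 -2.710 -2.443
4 -3 -4.124 -2.088
5 -3 -3.502 -2.688
6 -3 -4.154 -2.558
7 -3 -3.880 -2.844
8 -3 -4.178 -2.793
9 -3 -4.055 -2.927
10 -3 -4.190 -2.906
11 4 6.365 -2.967
12 4 -1.571 2.292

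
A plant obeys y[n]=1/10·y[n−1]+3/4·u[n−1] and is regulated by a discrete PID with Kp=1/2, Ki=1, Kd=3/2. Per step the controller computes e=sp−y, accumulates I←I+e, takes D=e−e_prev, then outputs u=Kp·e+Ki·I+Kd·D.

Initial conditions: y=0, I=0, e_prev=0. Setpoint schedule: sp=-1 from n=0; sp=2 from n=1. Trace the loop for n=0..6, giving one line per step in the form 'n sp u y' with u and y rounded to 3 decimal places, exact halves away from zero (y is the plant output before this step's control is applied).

(exact arithmetic carried between steps; '≈' marks a value shown rounded to 6 d.p. or computed from one; I and e_prev carry over from the previous line; the table rounds u and y to 3 d.p., halves away from zero)
n=0: y=0, sp=-1, e=sp−y=-1; I=-1, D=e−e_prev=-1; u=1/2·(-1)+1·(-1)+3/2·(-1)=-3; next y=1/10·0+3/4·(-3)=-2.25
n=1: y=-2.25, sp=2, e=sp−y=4.25; I=3.25, D=e−e_prev=5.25; u=1/2·4.25+1·3.25+3/2·5.25=13.25; next y=1/10·(-2.25)+3/4·13.25=9.7125
n=2: y=9.7125, sp=2, e=sp−y=-7.7125; I=-4.4625, D=e−e_prev=-11.9625; u=1/2·(-7.7125)+1·(-4.4625)+3/2·(-11.9625)=-26.2625; next y=1/10·9.7125+3/4·(-26.2625)=-18.725625
n=3: y=-18.725625, sp=2, e=sp−y=20.725625; I=16.263125, D=e−e_prev=28.438125; u=1/2·20.725625+1·16.263125+3/2·28.438125=69.283125; next y=1/10·(-18.725625)+3/4·69.283125≈50.089781
n=4: y≈50.089781, sp=2, e=sp−y≈-48.089781; I≈-31.826656, D=e−e_prev≈-68.815406; u=1/2·(-48.089781)+1·(-31.826656)+3/2·(-68.815406)≈-159.094656; next y=1/10·50.089781+3/4·(-159.094656)≈-114.312014
n=5: y≈-114.312014, sp=2, e=sp−y≈116.312014; I≈84.485358, D=e−e_prev≈164.401795; u=1/2·116.312014+1·84.485358+3/2·164.401795≈389.244058; next y=1/10·(-114.312014)+3/4·389.244058≈280.501842
n=6: y≈280.501842, sp=2, e=sp−y≈-278.501842; I≈-194.016484, D=e−e_prev≈-394.813856; u=1/2·(-278.501842)+1·(-194.016484)+3/2·(-394.813856)≈-925.488189; next y=1/10·280.501842+3/4·(-925.488189)≈-666.065958

0 -1 -3.000 0.000
1 2 13.250 -2.250
2 2 -26.263 9.713
3 2 69.283 -18.726
4 2 -159.095 50.090
5 2 389.244 -114.312
6 2 -925.488 280.502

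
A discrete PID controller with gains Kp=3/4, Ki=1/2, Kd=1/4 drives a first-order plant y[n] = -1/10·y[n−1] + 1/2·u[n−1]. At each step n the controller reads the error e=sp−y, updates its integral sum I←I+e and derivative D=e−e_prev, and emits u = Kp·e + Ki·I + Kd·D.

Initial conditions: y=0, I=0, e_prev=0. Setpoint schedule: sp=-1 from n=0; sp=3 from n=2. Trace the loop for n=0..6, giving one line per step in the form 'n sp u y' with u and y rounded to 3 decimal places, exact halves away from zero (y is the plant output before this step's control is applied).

(exact arithmetic carried between steps; '≈' marks a value shown rounded to 6 d.p. or computed from one; I and e_prev carry over from the previous line; the table rounds u and y to 3 d.p., halves away from zero)
n=0: y=0, sp=-1, e=sp−y=-1; I=-1, D=e−e_prev=-1; u=3/4·(-1)+1/2·(-1)+1/4·(-1)=-1.5; next y=-1/10·0+1/2·(-1.5)=-0.75
n=1: y=-0.75, sp=-1, e=sp−y=-0.25; I=-1.25, D=e−e_prev=0.75; u=3/4·(-0.25)+1/2·(-1.25)+1/4·0.75=-0.625; next y=-1/10·(-0.75)+1/2·(-0.625)=-0.2375
n=2: y=-0.2375, sp=3, e=sp−y=3.2375; I=1.9875, D=e−e_prev=3.4875; u=3/4·3.2375+1/2·1.9875+1/4·3.4875=4.29375; next y=-1/10·(-0.2375)+1/2·4.29375=2.170625
n=3: y=2.170625, sp=3, e=sp−y=0.829375; I=2.816875, D=e−e_prev=-2.408125; u=3/4·0.829375+1/2·2.816875+1/4·(-2.408125)≈1.428438; next y=-1/10·2.170625+1/2·1.428438≈0.497156
n=4: y≈0.497156, sp=3, e=sp−y≈2.502844; I≈5.319719, D=e−e_prev≈1.673469; u=3/4·2.502844+1/2·5.319719+1/4·1.673469≈4.955359; next y=-1/10·0.497156+1/2·4.955359≈2.427964
n=5: y≈2.427964, sp=3, e=sp−y≈0.572036; I≈5.891755, D=e−e_prev≈-1.930808; u=3/4·0.572036+1/2·5.891755+1/4·(-1.930808)≈2.892202; next y=-1/10·2.427964+1/2·2.892202≈1.203305
n=6: y≈1.203305, sp=3, e=sp−y≈1.796695; I≈7.688450, D=e−e_prev≈1.224659; u=3/4·1.796695+1/2·7.688450+1/4·1.224659≈5.497911; next y=-1/10·1.203305+1/2·5.497911≈2.628625

0 -1 -1.500 0.000
1 -1 -0.625 -0.750
2 3 4.294 -0.238
3 3 1.428 2.171
4 3 4.955 0.497
5 3 2.892 2.428
6 3 5.498 1.203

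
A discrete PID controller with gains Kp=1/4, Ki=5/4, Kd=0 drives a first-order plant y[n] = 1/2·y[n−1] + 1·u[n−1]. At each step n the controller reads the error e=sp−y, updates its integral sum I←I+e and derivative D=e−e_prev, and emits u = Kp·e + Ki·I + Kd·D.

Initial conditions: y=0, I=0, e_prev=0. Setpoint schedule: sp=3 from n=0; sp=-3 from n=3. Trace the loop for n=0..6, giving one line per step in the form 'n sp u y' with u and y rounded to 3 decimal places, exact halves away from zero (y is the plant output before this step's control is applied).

0 3 4.500 0.000
1 3 1.500 4.500
2 3 0.750 3.750
3 -3 -7.500 2.625
4 -3 -1.313 -6.188
5 -3 0.000 -4.406
6 -3 -1.547 -2.203

(exact arithmetic carried between steps; '≈' marks a value shown rounded to 6 d.p. or computed from one; I and e_prev carry over from the previous line; the table rounds u and y to 3 d.p., halves away from zero)
n=0: y=0, sp=3, e=sp−y=3; I=3, D=e−e_prev=3; u=1/4·3+5/4·3+0·3=4.5; next y=1/2·0+1·4.5=4.5
n=1: y=4.5, sp=3, e=sp−y=-1.5; I=1.5, D=e−e_prev=-4.5; u=1/4·(-1.5)+5/4·1.5+0·(-4.5)=1.5; next y=1/2·4.5+1·1.5=3.75
n=2: y=3.75, sp=3, e=sp−y=-0.75; I=0.75, D=e−e_prev=0.75; u=1/4·(-0.75)+5/4·0.75+0·0.75=0.75; next y=1/2·3.75+1·0.75=2.625
n=3: y=2.625, sp=-3, e=sp−y=-5.625; I=-4.875, D=e−e_prev=-4.875; u=1/4·(-5.625)+5/4·(-4.875)+0·(-4.875)=-7.5; next y=1/2·2.625+1·(-7.5)=-6.1875
n=4: y=-6.1875, sp=-3, e=sp−y=3.1875; I=-1.6875, D=e−e_prev=8.8125; u=1/4·3.1875+5/4·(-1.6875)+0·8.8125=-1.3125; next y=1/2·(-6.1875)+1·(-1.3125)=-4.40625
n=5: y=-4.40625, sp=-3, e=sp−y=1.40625; I=-0.28125, D=e−e_prev=-1.78125; u=1/4·1.40625+5/4·(-0.28125)+0·(-1.78125)=0; next y=1/2·(-4.40625)+1·0=-2.203125
n=6: y=-2.203125, sp=-3, e=sp−y=-0.796875; I=-1.078125, D=e−e_prev=-2.203125; u=1/4·(-0.796875)+5/4·(-1.078125)+0·(-2.203125)=-1.546875; next y=1/2·(-2.203125)+1·(-1.546875)≈-2.648438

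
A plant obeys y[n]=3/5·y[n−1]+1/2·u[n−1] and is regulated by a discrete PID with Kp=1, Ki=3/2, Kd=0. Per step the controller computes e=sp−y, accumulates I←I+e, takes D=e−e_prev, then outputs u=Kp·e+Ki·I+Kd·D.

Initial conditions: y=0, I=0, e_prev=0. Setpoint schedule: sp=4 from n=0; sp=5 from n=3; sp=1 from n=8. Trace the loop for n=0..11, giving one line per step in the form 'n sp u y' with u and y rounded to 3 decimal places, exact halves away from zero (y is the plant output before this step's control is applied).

0 4 10.000 0.000
1 4 3.500 5.000
2 4 2.625 4.750
3 5 5.469 4.163
4 5 4.052 5.232
5 5 3.871 5.165
6 5 3.950 5.035
7 5 3.995 4.996
8 1 -5.997 4.995
9 1 0.502 -0.001
10 1 1.375 0.250
11 1 1.031 0.838

(exact arithmetic carried between steps; '≈' marks a value shown rounded to 6 d.p. or computed from one; I and e_prev carry over from the previous line; the table rounds u and y to 3 d.p., halves away from zero)
n=0: y=0, sp=4, e=sp−y=4; I=4, D=e−e_prev=4; u=1·4+3/2·4+0·4=10; next y=3/5·0+1/2·10=5
n=1: y=5, sp=4, e=sp−y=-1; I=3, D=e−e_prev=-5; u=1·(-1)+3/2·3+0·(-5)=3.5; next y=3/5·5+1/2·3.5=4.75
n=2: y=4.75, sp=4, e=sp−y=-0.75; I=2.25, D=e−e_prev=0.25; u=1·(-0.75)+3/2·2.25+0·0.25=2.625; next y=3/5·4.75+1/2·2.625=4.1625
n=3: y=4.1625, sp=5, e=sp−y=0.8375; I=3.0875, D=e−e_prev=1.5875; u=1·0.8375+3/2·3.0875+0·1.5875=5.46875; next y=3/5·4.1625+1/2·5.46875=5.231875
n=4: y=5.231875, sp=5, e=sp−y=-0.231875; I=2.855625, D=e−e_prev=-1.069375; u=1·(-0.231875)+3/2·2.855625+0·(-1.069375)≈4.051563; next y=3/5·5.231875+1/2·4.051563≈5.164906
n=5: y≈5.164906, sp=5, e=sp−y≈-0.164906; I≈2.690719, D=e−e_prev≈0.066969; u=1·(-0.164906)+3/2·2.690719+0·0.066969≈3.871172; next y=3/5·5.164906+1/2·3.871172≈5.034530
n=6: y≈5.034530, sp=5, e=sp−y≈-0.034530; I≈2.656189, D=e−e_prev≈0.130377; u=1·(-0.034530)+3/2·2.656189+0·0.130377≈3.949754; next y=3/5·5.034530+1/2·3.949754≈4.995595
n=7: y≈4.995595, sp=5, e=sp−y≈0.004405; I≈2.660594, D=e−e_prev≈0.038935; u=1·0.004405+3/2·2.660594+0·0.038935≈3.995297; next y=3/5·4.995595+1/2·3.995297≈4.995005
n=8: y≈4.995005, sp=1, e=sp−y≈-3.995005; I≈-1.334411, D=e−e_prev≈-3.999410; u=1·(-3.995005)+3/2·(-1.334411)+0·(-3.999410)≈-5.996622; next y=3/5·4.995005+1/2·(-5.996622)≈-0.001308
n=9: y≈-0.001308, sp=1, e=sp−y≈1.001308; I≈-0.333103, D=e−e_prev≈4.996313; u=1·1.001308+3/2·(-0.333103)+0·4.996313≈0.501653; next y=3/5·(-0.001308)+1/2·0.501653≈0.250042
n=10: y≈0.250042, sp=1, e=sp−y≈0.749958; I≈0.416855, D=e−e_prev≈-0.251349; u=1·0.749958+3/2·0.416855+0·(-0.251349)≈1.375241; next y=3/5·0.250042+1/2·1.375241≈0.837645
n=11: y≈0.837645, sp=1, e=sp−y≈0.162355; I≈0.579210, D=e−e_prev≈-0.587604; u=1·0.162355+3/2·0.579210+0·(-0.587604)≈1.031169; next y=3/5·0.837645+1/2·1.031169≈1.018172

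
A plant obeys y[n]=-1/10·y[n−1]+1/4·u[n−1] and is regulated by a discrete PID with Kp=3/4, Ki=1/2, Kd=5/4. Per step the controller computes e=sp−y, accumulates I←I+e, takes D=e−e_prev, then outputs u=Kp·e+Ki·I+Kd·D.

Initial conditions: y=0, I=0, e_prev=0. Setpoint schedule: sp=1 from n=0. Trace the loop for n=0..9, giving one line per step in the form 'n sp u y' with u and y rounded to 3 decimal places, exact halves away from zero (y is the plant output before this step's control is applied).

0 1 2.500 0.000
1 1 0.188 0.625
2 1 2.758 -0.016
3 1 0.698 0.691
4 1 3.200 0.105
5 1 1.205 0.789
6 1 3.583 0.222
7 1 1.635 0.874
8 1 3.893 0.321
9 1 1.993 0.941

(exact arithmetic carried between steps; '≈' marks a value shown rounded to 6 d.p. or computed from one; I and e_prev carry over from the previous line; the table rounds u and y to 3 d.p., halves away from zero)
n=0: y=0, sp=1, e=sp−y=1; I=1, D=e−e_prev=1; u=3/4·1+1/2·1+5/4·1=2.5; next y=-1/10·0+1/4·2.5=0.625
n=1: y=0.625, sp=1, e=sp−y=0.375; I=1.375, D=e−e_prev=-0.625; u=3/4·0.375+1/2·1.375+5/4·(-0.625)=0.1875; next y=-1/10·0.625+1/4·0.1875=-0.015625
n=2: y=-0.015625, sp=1, e=sp−y=1.015625; I=2.390625, D=e−e_prev=0.640625; u=3/4·1.015625+1/2·2.390625+5/4·0.640625≈2.757813; next y=-1/10·(-0.015625)+1/4·2.757813≈0.691016
n=3: y≈0.691016, sp=1, e=sp−y≈0.308984; I≈2.699609, D=e−e_prev≈-0.706641; u=3/4·0.308984+1/2·2.699609+5/4·(-0.706641)≈0.698242; next y=-1/10·0.691016+1/4·0.698242≈0.105459
n=4: y≈0.105459, sp=1, e=sp−y≈0.894541; I≈3.594150, D=e−e_prev≈0.585557; u=3/4·0.894541+1/2·3.594150+5/4·0.585557≈3.199927; next y=-1/10·0.105459+1/4·3.199927≈0.789436
n=5: y≈0.789436, sp=1, e=sp−y≈0.210564; I≈3.804715, D=e−e_prev≈-0.683977; u=3/4·0.210564+1/2·3.804715+5/4·(-0.683977)≈1.205309; next y=-1/10·0.789436+1/4·1.205309≈0.222384
n=6: y≈0.222384, sp=1, e=sp−y≈0.777616; I≈4.582331, D=e−e_prev≈0.567052; u=3/4·0.777616+1/2·4.582331+5/4·0.567052≈3.583193; next y=-1/10·0.222384+1/4·3.583193≈0.873560
n=7: y≈0.873560, sp=1, e=sp−y≈0.126440; I≈4.708771, D=e−e_prev≈-0.651176; u=3/4·0.126440+1/2·4.708771+5/4·(-0.651176)≈1.635246; next y=-1/10·0.873560+1/4·1.635246≈0.321455
n=8: y≈0.321455, sp=1, e=sp−y≈0.678545; I≈5.387316, D=e−e_prev≈0.552104; u=3/4·0.678545+1/2·5.387316+5/4·0.552104≈3.892697; next y=-1/10·0.321455+1/4·3.892697≈0.941029
n=9: y≈0.941029, sp=1, e=sp−y≈0.058971; I≈5.446287, D=e−e_prev≈-0.619573; u=3/4·0.058971+1/2·5.446287+5/4·(-0.619573)≈1.992906; next y=-1/10·0.941029+1/4·1.992906≈0.404124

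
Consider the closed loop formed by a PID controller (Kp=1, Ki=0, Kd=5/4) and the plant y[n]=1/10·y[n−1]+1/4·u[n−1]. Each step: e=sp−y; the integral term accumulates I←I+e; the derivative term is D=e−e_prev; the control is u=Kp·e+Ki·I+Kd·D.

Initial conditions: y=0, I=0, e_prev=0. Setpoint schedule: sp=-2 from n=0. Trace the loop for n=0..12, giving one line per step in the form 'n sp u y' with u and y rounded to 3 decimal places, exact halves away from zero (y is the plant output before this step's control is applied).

(exact arithmetic carried between steps; '≈' marks a value shown rounded to 6 d.p. or computed from one; I and e_prev carry over from the previous line; the table rounds u and y to 3 d.p., halves away from zero)
n=0: y=0, sp=-2, e=sp−y=-2; I=-2, D=e−e_prev=-2; u=1·(-2)+0·(-2)+5/4·(-2)=-4.5; next y=1/10·0+1/4·(-4.5)=-1.125
n=1: y=-1.125, sp=-2, e=sp−y=-0.875; I=-2.875, D=e−e_prev=1.125; u=1·(-0.875)+0·(-2.875)+5/4·1.125=0.53125; next y=1/10·(-1.125)+1/4·0.53125≈0.020313
n=2: y≈0.020313, sp=-2, e=sp−y≈-2.020313; I≈-4.895313, D=e−e_prev≈-1.145313; u=1·(-2.020313)+0·(-4.895313)+5/4·(-1.145313)≈-3.451953; next y=1/10·0.020313+1/4·(-3.451953)≈-0.860957
n=3: y≈-0.860957, sp=-2, e=sp−y≈-1.139043; I≈-6.034355, D=e−e_prev≈0.881270; u=1·(-1.139043)+0·(-6.034355)+5/4·0.881270≈-0.037456; next y=1/10·(-0.860957)+1/4·(-0.037456)≈-0.095460
n=4: y≈-0.095460, sp=-2, e=sp−y≈-1.904540; I≈-7.938896, D=e−e_prev≈-0.765497; u=1·(-1.904540)+0·(-7.938896)+5/4·(-0.765497)≈-2.861412; next y=1/10·(-0.095460)+1/4·(-2.861412)≈-0.724899
n=5: y≈-0.724899, sp=-2, e=sp−y≈-1.275101; I≈-9.213997, D=e−e_prev≈0.629439; u=1·(-1.275101)+0·(-9.213997)+5/4·0.629439≈-0.488302; next y=1/10·(-0.724899)+1/4·(-0.488302)≈-0.194565
n=6: y≈-0.194565, sp=-2, e=sp−y≈-1.805435; I≈-11.019431, D=e−e_prev≈-0.530334; u=1·(-1.805435)+0·(-11.019431)+5/4·(-0.530334)≈-2.468352; next y=1/10·(-0.194565)+1/4·(-2.468352)≈-0.636544
n=7: y≈-0.636544, sp=-2, e=sp−y≈-1.363456; I≈-12.382887, D=e−e_prev≈0.441979; u=1·(-1.363456)+0·(-12.382887)+5/4·0.441979≈-0.810982; next y=1/10·(-0.636544)+1/4·(-0.810982)≈-0.266400
n=8: y≈-0.266400, sp=-2, e=sp−y≈-1.733600; I≈-14.116487, D=e−e_prev≈-0.370145; u=1·(-1.733600)+0·(-14.116487)+5/4·(-0.370145)≈-2.196281; next y=1/10·(-0.266400)+1/4·(-2.196281)≈-0.575710
n=9: y≈-0.575710, sp=-2, e=sp−y≈-1.424290; I≈-15.540777, D=e−e_prev≈0.309310; u=1·(-1.424290)+0·(-15.540777)+5/4·0.309310≈-1.037652; next y=1/10·(-0.575710)+1/4·(-1.037652)≈-0.316984
n=10: y≈-0.316984, sp=-2, e=sp−y≈-1.683016; I≈-17.223793, D=e−e_prev≈-0.258726; u=1·(-1.683016)+0·(-17.223793)+5/4·(-0.258726)≈-2.006424; next y=1/10·(-0.316984)+1/4·(-2.006424)≈-0.533304
n=11: y≈-0.533304, sp=-2, e=sp−y≈-1.466696; I≈-18.690489, D=e−e_prev≈0.216320; u=1·(-1.466696)+0·(-18.690489)+5/4·0.216320≈-1.196295; next y=1/10·(-0.533304)+1/4·(-1.196295)≈-0.352404
n=12: y≈-0.352404, sp=-2, e=sp−y≈-1.647596; I≈-20.338084, D=e−e_prev≈-0.180900; u=1·(-1.647596)+0·(-20.338084)+5/4·(-0.180900)≈-1.873721; next y=1/10·(-0.352404)+1/4·(-1.873721)≈-0.503671

0 -2 -4.500 0.000
1 -2 0.531 -1.125
2 -2 -3.452 0.020
3 -2 -0.037 -0.861
4 -2 -2.861 -0.095
5 -2 -0.488 -0.725
6 -2 -2.468 -0.195
7 -2 -0.811 -0.637
8 -2 -2.196 -0.266
9 -2 -1.038 -0.576
10 -2 -2.006 -0.317
11 -2 -1.196 -0.533
12 -2 -1.874 -0.352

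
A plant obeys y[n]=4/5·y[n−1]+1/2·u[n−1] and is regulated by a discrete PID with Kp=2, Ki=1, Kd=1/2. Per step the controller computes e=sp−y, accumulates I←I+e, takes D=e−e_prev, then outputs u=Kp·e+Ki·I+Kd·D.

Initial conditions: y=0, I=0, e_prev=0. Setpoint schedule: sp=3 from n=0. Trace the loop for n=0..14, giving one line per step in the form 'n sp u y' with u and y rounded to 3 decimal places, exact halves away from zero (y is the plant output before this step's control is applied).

(exact arithmetic carried between steps; '≈' marks a value shown rounded to 6 d.p. or computed from one; I and e_prev carry over from the previous line; the table rounds u and y to 3 d.p., halves away from zero)
n=0: y=0, sp=3, e=sp−y=3; I=3, D=e−e_prev=3; u=2·3+1·3+1/2·3=10.5; next y=4/5·0+1/2·10.5=5.25
n=1: y=5.25, sp=3, e=sp−y=-2.25; I=0.75, D=e−e_prev=-5.25; u=2·(-2.25)+1·0.75+1/2·(-5.25)=-6.375; next y=4/5·5.25+1/2·(-6.375)=1.0125
n=2: y=1.0125, sp=3, e=sp−y=1.9875; I=2.7375, D=e−e_prev=4.2375; u=2·1.9875+1·2.7375+1/2·4.2375=8.83125; next y=4/5·1.0125+1/2·8.83125=5.225625
n=3: y=5.225625, sp=3, e=sp−y=-2.225625; I=0.511875, D=e−e_prev=-4.213125; u=2·(-2.225625)+1·0.511875+1/2·(-4.213125)≈-6.045938; next y=4/5·5.225625+1/2·(-6.045938)≈1.157531
n=4: y≈1.157531, sp=3, e=sp−y≈1.842469; I≈2.354344, D=e−e_prev≈4.068094; u=2·1.842469+1·2.354344+1/2·4.068094≈8.073328; next y=4/5·1.157531+1/2·8.073328≈4.962689
n=5: y≈4.962689, sp=3, e=sp−y≈-1.962689; I≈0.391655, D=e−e_prev≈-3.805158; u=2·(-1.962689)+1·0.391655+1/2·(-3.805158)≈-5.436302; next y=4/5·4.962689+1/2·(-5.436302)≈1.252000
n=6: y≈1.252000, sp=3, e=sp−y≈1.748000; I≈2.139655, D=e−e_prev≈3.710689; u=2·1.748000+1·2.139655+1/2·3.710689≈7.490999; next y=4/5·1.252000+1/2·7.490999≈4.747100
n=7: y≈4.747100, sp=3, e=sp−y≈-1.747100; I≈0.392555, D=e−e_prev≈-3.495099; u=2·(-1.747100)+1·0.392555+1/2·(-3.495099)≈-4.849194; next y=4/5·4.747100+1/2·(-4.849194)≈1.373083
n=8: y≈1.373083, sp=3, e=sp−y≈1.626917; I≈2.019472, D=e−e_prev≈3.374017; u=2·1.626917+1·2.019472+1/2·3.374017≈6.960315; next y=4/5·1.373083+1/2·6.960315≈4.578624
n=9: y≈4.578624, sp=3, e=sp−y≈-1.578624; I≈0.440849, D=e−e_prev≈-3.205541; u=2·(-1.578624)+1·0.440849+1/2·(-3.205541)≈-4.319170; next y=4/5·4.578624+1/2·(-4.319170)≈1.503314
n=10: y≈1.503314, sp=3, e=sp−y≈1.496686; I≈1.937534, D=e−e_prev≈3.075310; u=2·1.496686+1·1.937534+1/2·3.075310≈6.468561; next y=4/5·1.503314+1/2·6.468561≈4.436932
n=11: y≈4.436932, sp=3, e=sp−y≈-1.436932; I≈0.500603, D=e−e_prev≈-2.933617; u=2·(-1.436932)+1·0.500603+1/2·(-2.933617)≈-3.840069; next y=4/5·4.436932+1/2·(-3.840069)≈1.629511
n=12: y≈1.629511, sp=3, e=sp−y≈1.370489; I≈1.871092, D=e−e_prev≈2.807421; u=2·1.370489+1·1.871092+1/2·2.807421≈6.015781; next y=4/5·1.629511+1/2·6.015781≈4.311499
n=13: y≈4.311499, sp=3, e=sp−y≈-1.311499; I≈0.559593, D=e−e_prev≈-2.681989; u=2·(-1.311499)+1·0.559593+1/2·(-2.681989)≈-3.404400; next y=4/5·4.311499+1/2·(-3.404400)≈1.746999
n=14: y≈1.746999, sp=3, e=sp−y≈1.253001; I≈1.812593, D=e−e_prev≈2.564500; u=2·1.253001+1·1.812593+1/2·2.564500≈5.600844; next y=4/5·1.746999+1/2·5.600844≈4.198022

0 3 10.500 0.000
1 3 -6.375 5.250
2 3 8.831 1.013
3 3 -6.046 5.226
4 3 8.073 1.158
5 3 -5.436 4.963
6 3 7.491 1.252
7 3 -4.849 4.747
8 3 6.960 1.373
9 3 -4.319 4.579
10 3 6.469 1.503
11 3 -3.840 4.437
12 3 6.016 1.630
13 3 -3.404 4.311
14 3 5.601 1.747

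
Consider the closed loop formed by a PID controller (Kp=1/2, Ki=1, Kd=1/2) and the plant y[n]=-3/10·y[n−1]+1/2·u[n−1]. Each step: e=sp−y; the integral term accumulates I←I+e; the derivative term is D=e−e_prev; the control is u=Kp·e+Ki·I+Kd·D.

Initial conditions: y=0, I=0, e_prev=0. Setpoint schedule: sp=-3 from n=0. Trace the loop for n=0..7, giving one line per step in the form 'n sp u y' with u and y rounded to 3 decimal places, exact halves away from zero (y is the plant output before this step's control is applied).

(exact arithmetic carried between steps; '≈' marks a value shown rounded to 6 d.p. or computed from one; I and e_prev carry over from the previous line; the table rounds u and y to 3 d.p., halves away from zero)
n=0: y=0, sp=-3, e=sp−y=-3; I=-3, D=e−e_prev=-3; u=1/2·(-3)+1·(-3)+1/2·(-3)=-6; next y=-3/10·0+1/2·(-6)=-3
n=1: y=-3, sp=-3, e=sp−y=0; I=-3, D=e−e_prev=3; u=1/2·0+1·(-3)+1/2·3=-1.5; next y=-3/10·(-3)+1/2·(-1.5)=0.15
n=2: y=0.15, sp=-3, e=sp−y=-3.15; I=-6.15, D=e−e_prev=-3.15; u=1/2·(-3.15)+1·(-6.15)+1/2·(-3.15)=-9.3; next y=-3/10·0.15+1/2·(-9.3)=-4.695
n=3: y=-4.695, sp=-3, e=sp−y=1.695; I=-4.455, D=e−e_prev=4.845; u=1/2·1.695+1·(-4.455)+1/2·4.845=-1.185; next y=-3/10·(-4.695)+1/2·(-1.185)=0.816
n=4: y=0.816, sp=-3, e=sp−y=-3.816; I=-8.271, D=e−e_prev=-5.511; u=1/2·(-3.816)+1·(-8.271)+1/2·(-5.511)=-12.9345; next y=-3/10·0.816+1/2·(-12.9345)=-6.71205
n=5: y=-6.71205, sp=-3, e=sp−y=3.71205; I=-4.55895, D=e−e_prev=7.52805; u=1/2·3.71205+1·(-4.55895)+1/2·7.52805=1.0611; next y=-3/10·(-6.71205)+1/2·1.0611=2.544165
n=6: y=2.544165, sp=-3, e=sp−y=-5.544165; I=-10.103115, D=e−e_prev=-9.256215; u=1/2·(-5.544165)+1·(-10.103115)+1/2·(-9.256215)=-17.503305; next y=-3/10·2.544165+1/2·(-17.503305)=-9.514902
n=7: y=-9.514902, sp=-3, e=sp−y=6.514902; I=-3.588213, D=e−e_prev=12.059067; u=1/2·6.514902+1·(-3.588213)+1/2·12.059067≈5.698772; next y=-3/10·(-9.514902)+1/2·5.698772≈5.703856

0 -3 -6.000 0.000
1 -3 -1.500 -3.000
2 -3 -9.300 0.150
3 -3 -1.185 -4.695
4 -3 -12.935 0.816
5 -3 1.061 -6.712
6 -3 -17.503 2.544
7 -3 5.699 -9.515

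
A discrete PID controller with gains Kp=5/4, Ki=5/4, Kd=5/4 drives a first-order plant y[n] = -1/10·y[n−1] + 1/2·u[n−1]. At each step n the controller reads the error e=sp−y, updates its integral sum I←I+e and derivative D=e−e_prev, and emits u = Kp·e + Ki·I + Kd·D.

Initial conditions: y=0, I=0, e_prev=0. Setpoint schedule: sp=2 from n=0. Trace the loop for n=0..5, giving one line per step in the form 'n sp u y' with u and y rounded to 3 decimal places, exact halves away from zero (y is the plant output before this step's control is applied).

(exact arithmetic carried between steps; '≈' marks a value shown rounded to 6 d.p. or computed from one; I and e_prev carry over from the previous line; the table rounds u and y to 3 d.p., halves away from zero)
n=0: y=0, sp=2, e=sp−y=2; I=2, D=e−e_prev=2; u=5/4·2+5/4·2+5/4·2=7.5; next y=-1/10·0+1/2·7.5=3.75
n=1: y=3.75, sp=2, e=sp−y=-1.75; I=0.25, D=e−e_prev=-3.75; u=5/4·(-1.75)+5/4·0.25+5/4·(-3.75)=-6.5625; next y=-1/10·3.75+1/2·(-6.5625)=-3.65625
n=2: y=-3.65625, sp=2, e=sp−y=5.65625; I=5.90625, D=e−e_prev=7.40625; u=5/4·5.65625+5/4·5.90625+5/4·7.40625≈23.710938; next y=-1/10·(-3.65625)+1/2·23.710938≈12.221094
n=3: y≈12.221094, sp=2, e=sp−y≈-10.221094; I≈-4.314844, D=e−e_prev≈-15.877344; u=5/4·(-10.221094)+5/4·(-4.314844)+5/4·(-15.877344)≈-38.016602; next y=-1/10·12.221094+1/2·(-38.016602)≈-20.230410
n=4: y≈-20.230410, sp=2, e=sp−y≈22.230410; I≈17.915566, D=e−e_prev≈32.451504; u=5/4·22.230410+5/4·17.915566+5/4·32.451504≈90.746851; next y=-1/10·(-20.230410)+1/2·90.746851≈47.396466
n=5: y≈47.396466, sp=2, e=sp−y≈-45.396466; I≈-27.480900, D=e−e_prev≈-67.626876; u=5/4·(-45.396466)+5/4·(-27.480900)+5/4·(-67.626876)≈-175.630303; next y=-1/10·47.396466+1/2·(-175.630303)≈-92.554798

0 2 7.500 0.000
1 2 -6.563 3.750
2 2 23.711 -3.656
3 2 -38.017 12.221
4 2 90.747 -20.230
5 2 -175.630 47.396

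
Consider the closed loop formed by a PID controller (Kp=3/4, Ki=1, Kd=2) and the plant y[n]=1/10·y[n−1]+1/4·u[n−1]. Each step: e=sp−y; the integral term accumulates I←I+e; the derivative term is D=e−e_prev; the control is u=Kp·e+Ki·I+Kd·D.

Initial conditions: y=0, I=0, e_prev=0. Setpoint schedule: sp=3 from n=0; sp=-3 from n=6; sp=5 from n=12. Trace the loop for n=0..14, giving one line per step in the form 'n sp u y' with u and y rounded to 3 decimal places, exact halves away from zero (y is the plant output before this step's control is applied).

0 3 11.250 0.000
1 3 -2.297 2.813
2 3 15.161 -0.293
3 3 -2.959 3.761
4 3 19.855 -0.364
5 3 -4.872 4.927
6 -3 2.480 -0.725
7 -3 -3.873 0.548
8 -3 0.604 -0.914
9 -3 -8.054 0.060
10 -3 -1.415 -2.008
11 -3 -11.991 -0.555
12 5 27.840 -3.053
13 5 -21.509 6.655
14 5 38.876 -4.712

(exact arithmetic carried between steps; '≈' marks a value shown rounded to 6 d.p. or computed from one; I and e_prev carry over from the previous line; the table rounds u and y to 3 d.p., halves away from zero)
n=0: y=0, sp=3, e=sp−y=3; I=3, D=e−e_prev=3; u=3/4·3+1·3+2·3=11.25; next y=1/10·0+1/4·11.25=2.8125
n=1: y=2.8125, sp=3, e=sp−y=0.1875; I=3.1875, D=e−e_prev=-2.8125; u=3/4·0.1875+1·3.1875+2·(-2.8125)=-2.296875; next y=1/10·2.8125+1/4·(-2.296875)≈-0.292969
n=2: y≈-0.292969, sp=3, e=sp−y≈3.292969; I≈6.480469, D=e−e_prev≈3.105469; u=3/4·3.292969+1·6.480469+2·3.105469≈15.161133; next y=1/10·(-0.292969)+1/4·15.161133≈3.760986
n=3: y≈3.760986, sp=3, e=sp−y≈-0.760986; I≈5.719482, D=e−e_prev≈-4.053955; u=3/4·(-0.760986)+1·5.719482+2·(-4.053955)≈-2.959167; next y=1/10·3.760986+1/4·(-2.959167)≈-0.363693
n=4: y≈-0.363693, sp=3, e=sp−y≈3.363693; I≈9.083176, D=e−e_prev≈4.124680; u=3/4·3.363693+1·9.083176+2·4.124680≈19.855305; next y=1/10·(-0.363693)+1/4·19.855305≈4.927457
n=5: y≈4.927457, sp=3, e=sp−y≈-1.927457; I≈7.155719, D=e−e_prev≈-5.291150; u=3/4·(-1.927457)+1·7.155719+2·(-5.291150)≈-4.872174; next y=1/10·4.927457+1/4·(-4.872174)≈-0.725298
n=6: y≈-0.725298, sp=-3, e=sp−y≈-2.274702; I≈4.881017, D=e−e_prev≈-0.347245; u=3/4·(-2.274702)+1·4.881017+2·(-0.347245)≈2.480499; next y=1/10·(-0.725298)+1/4·2.480499≈0.547595
n=7: y≈0.547595, sp=-3, e=sp−y≈-3.547595; I≈1.333422, D=e−e_prev≈-1.272893; u=3/4·(-3.547595)+1·1.333422+2·(-1.272893)≈-3.873060; next y=1/10·0.547595+1/4·(-3.873060)≈-0.913506
n=8: y≈-0.913506, sp=-3, e=sp−y≈-2.086494; I≈-0.753073, D=e−e_prev≈1.461101; u=3/4·(-2.086494)+1·(-0.753073)+2·1.461101≈0.604258; next y=1/10·(-0.913506)+1/4·0.604258≈0.059714
n=9: y≈0.059714, sp=-3, e=sp−y≈-3.059714; I≈-3.812787, D=e−e_prev≈-0.973219; u=3/4·(-3.059714)+1·(-3.812787)+2·(-0.973219)≈-8.054011; next y=1/10·0.059714+1/4·(-8.054011)≈-2.007531
n=10: y≈-2.007531, sp=-3, e=sp−y≈-0.992469; I≈-4.805255, D=e−e_prev≈2.067245; u=3/4·(-0.992469)+1·(-4.805255)+2·2.067245≈-1.415116; next y=1/10·(-2.007531)+1/4·(-1.415116)≈-0.554532
n=11: y≈-0.554532, sp=-3, e=sp−y≈-2.445468; I≈-7.250723, D=e−e_prev≈-1.452999; u=3/4·(-2.445468)+1·(-7.250723)+2·(-1.452999)≈-11.990822; next y=1/10·(-0.554532)+1/4·(-11.990822)≈-3.053159
n=12: y≈-3.053159, sp=5, e=sp−y≈8.053159; I≈0.802436, D=e−e_prev≈10.498627; u=3/4·8.053159+1·0.802436+2·10.498627≈27.839558; next y=1/10·(-3.053159)+1/4·27.839558≈6.654574
n=13: y≈6.654574, sp=5, e=sp−y≈-1.654574; I≈-0.852138, D=e−e_prev≈-9.707732; u=3/4·(-1.654574)+1·(-0.852138)+2·(-9.707732)≈-21.508533; next y=1/10·6.654574+1/4·(-21.508533)≈-4.711676
n=14: y≈-4.711676, sp=5, e=sp−y≈9.711676; I≈8.859538, D=e−e_prev≈11.366249; u=3/4·9.711676+1·8.859538+2·11.366249≈38.875794; next y=1/10·(-4.711676)+1/4·38.875794≈9.247781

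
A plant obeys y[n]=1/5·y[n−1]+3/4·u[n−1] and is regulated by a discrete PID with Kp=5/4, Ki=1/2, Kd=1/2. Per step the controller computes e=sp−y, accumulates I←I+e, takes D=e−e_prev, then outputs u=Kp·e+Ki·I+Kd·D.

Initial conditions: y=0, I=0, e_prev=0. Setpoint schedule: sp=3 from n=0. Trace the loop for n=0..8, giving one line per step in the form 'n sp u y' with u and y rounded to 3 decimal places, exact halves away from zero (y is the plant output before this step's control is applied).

(exact arithmetic carried between steps; '≈' marks a value shown rounded to 6 d.p. or computed from one; I and e_prev carry over from the previous line; the table rounds u and y to 3 d.p., halves away from zero)
n=0: y=0, sp=3, e=sp−y=3; I=3, D=e−e_prev=3; u=5/4·3+1/2·3+1/2·3=6.75; next y=1/5·0+3/4·6.75=5.0625
n=1: y=5.0625, sp=3, e=sp−y=-2.0625; I=0.9375, D=e−e_prev=-5.0625; u=5/4·(-2.0625)+1/2·0.9375+1/2·(-5.0625)=-4.640625; next y=1/5·5.0625+3/4·(-4.640625)≈-2.467969
n=2: y≈-2.467969, sp=3, e=sp−y≈5.467969; I≈6.405469, D=e−e_prev≈7.530469; u=5/4·5.467969+1/2·6.405469+1/2·7.530469≈13.802930; next y=1/5·(-2.467969)+3/4·13.802930≈9.858604
n=3: y≈9.858604, sp=3, e=sp−y≈-6.858604; I≈-0.453135, D=e−e_prev≈-12.326572; u=5/4·(-6.858604)+1/2·(-0.453135)+1/2·(-12.326572)≈-14.963108; next y=1/5·9.858604+3/4·(-14.963108)≈-9.250610
n=4: y≈-9.250610, sp=3, e=sp−y≈12.250610; I≈11.797475, D=e−e_prev≈19.109214; u=5/4·12.250610+1/2·11.797475+1/2·19.109214≈30.766607; next y=1/5·(-9.250610)+3/4·30.766607≈21.224833
n=5: y≈21.224833, sp=3, e=sp−y≈-18.224833; I≈-6.427358, D=e−e_prev≈-30.475444; u=5/4·(-18.224833)+1/2·(-6.427358)+1/2·(-30.475444)≈-41.232443; next y=1/5·21.224833+3/4·(-41.232443)≈-26.679365
n=6: y≈-26.679365, sp=3, e=sp−y≈29.679365; I≈23.252007, D=e−e_prev≈47.904199; u=5/4·29.679365+1/2·23.252007+1/2·47.904199≈72.677310; next y=1/5·(-26.679365)+3/4·72.677310≈49.172109
n=7: y≈49.172109, sp=3, e=sp−y≈-46.172109; I≈-22.920102, D=e−e_prev≈-75.851475; u=5/4·(-46.172109)+1/2·(-22.920102)+1/2·(-75.851475)≈-107.100925; next y=1/5·49.172109+3/4·(-107.100925)≈-70.491272
n=8: y≈-70.491272, sp=3, e=sp−y≈73.491272; I≈50.571170, D=e−e_prev≈119.663381; u=5/4·73.491272+1/2·50.571170+1/2·119.663381≈176.981365; next y=1/5·(-70.491272)+3/4·176.981365≈118.637770

0 3 6.750 0.000
1 3 -4.641 5.063
2 3 13.803 -2.468
3 3 -14.963 9.859
4 3 30.767 -9.251
5 3 -41.232 21.225
6 3 72.677 -26.679
7 3 -107.101 49.172
8 3 176.981 -70.491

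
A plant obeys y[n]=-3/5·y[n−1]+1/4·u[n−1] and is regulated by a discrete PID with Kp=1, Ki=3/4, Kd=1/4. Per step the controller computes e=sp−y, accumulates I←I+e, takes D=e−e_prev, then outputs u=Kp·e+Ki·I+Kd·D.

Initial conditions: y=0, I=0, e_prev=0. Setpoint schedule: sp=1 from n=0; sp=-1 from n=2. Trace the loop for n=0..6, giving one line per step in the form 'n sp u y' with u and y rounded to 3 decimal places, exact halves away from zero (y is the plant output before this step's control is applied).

0 1 2.000 0.000
1 1 1.500 0.500
2 -1 -1.150 0.075
3 -1 -0.748 -0.333
4 -1 -2.040 0.013
5 -1 -1.653 -0.518
6 -1 -2.977 -0.103

(exact arithmetic carried between steps; '≈' marks a value shown rounded to 6 d.p. or computed from one; I and e_prev carry over from the previous line; the table rounds u and y to 3 d.p., halves away from zero)
n=0: y=0, sp=1, e=sp−y=1; I=1, D=e−e_prev=1; u=1·1+3/4·1+1/4·1=2; next y=-3/5·0+1/4·2=0.5
n=1: y=0.5, sp=1, e=sp−y=0.5; I=1.5, D=e−e_prev=-0.5; u=1·0.5+3/4·1.5+1/4·(-0.5)=1.5; next y=-3/5·0.5+1/4·1.5=0.075
n=2: y=0.075, sp=-1, e=sp−y=-1.075; I=0.425, D=e−e_prev=-1.575; u=1·(-1.075)+3/4·0.425+1/4·(-1.575)=-1.15; next y=-3/5·0.075+1/4·(-1.15)=-0.3325
n=3: y=-0.3325, sp=-1, e=sp−y=-0.6675; I=-0.2425, D=e−e_prev=0.4075; u=1·(-0.6675)+3/4·(-0.2425)+1/4·0.4075=-0.7475; next y=-3/5·(-0.3325)+1/4·(-0.7475)=0.012625
n=4: y=0.012625, sp=-1, e=sp−y=-1.012625; I=-1.255125, D=e−e_prev=-0.345125; u=1·(-1.012625)+3/4·(-1.255125)+1/4·(-0.345125)=-2.04025; next y=-3/5·0.012625+1/4·(-2.04025)≈-0.517638
n=5: y≈-0.517638, sp=-1, e=sp−y≈-0.482363; I≈-1.737488, D=e−e_prev≈0.530263; u=1·(-0.482363)+3/4·(-1.737488)+1/4·0.530263≈-1.652913; next y=-3/5·(-0.517638)+1/4·(-1.652913)≈-0.102646
n=6: y≈-0.102646, sp=-1, e=sp−y≈-0.897354; I≈-2.634842, D=e−e_prev≈-0.414992; u=1·(-0.897354)+3/4·(-2.634842)+1/4·(-0.414992)≈-2.977234; next y=-3/5·(-0.102646)+1/4·(-2.977234)≈-0.682721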